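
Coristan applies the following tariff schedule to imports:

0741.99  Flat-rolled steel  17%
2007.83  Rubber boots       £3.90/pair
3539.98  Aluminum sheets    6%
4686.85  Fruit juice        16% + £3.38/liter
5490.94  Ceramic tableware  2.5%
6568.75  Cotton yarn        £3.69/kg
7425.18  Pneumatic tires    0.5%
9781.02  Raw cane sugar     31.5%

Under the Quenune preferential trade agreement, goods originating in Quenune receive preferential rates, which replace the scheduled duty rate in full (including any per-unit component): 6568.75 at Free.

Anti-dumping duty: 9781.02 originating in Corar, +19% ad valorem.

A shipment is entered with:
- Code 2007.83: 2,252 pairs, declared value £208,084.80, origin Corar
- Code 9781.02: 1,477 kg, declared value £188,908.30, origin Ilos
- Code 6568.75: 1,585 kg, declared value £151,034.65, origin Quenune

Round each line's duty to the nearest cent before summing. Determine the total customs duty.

£68,288.91

Line 1 (2007.83, Corar, 2,252 pairs, £208,084.80):
Base rate for 2007.83 is £3.90/pair.
Duty = 2,252 × £3.90 = £8,782.80.
Line 2 (9781.02, Ilos, 1,477 kg, £188,908.30):
Base rate for 9781.02 is 31.5%.
The additional-duty order on 9781.02 targets Corar, not Ilos; it does not apply.
Duty = £188,908.30 × 31.5% = £59,506.11.
Line 3 (6568.75, Quenune, 1,585 kg, £151,034.65):
Base rate for 6568.75 is £3.69/kg.
Origin Quenune qualifies under the Coristan–Quenune agreement and 6568.75 is covered: preferential rate Free applies instead.
Duty = £151,034.65 × 0% = £0.00.
Total = £8,782.80 + £59,506.11 + £0.00 = £68,288.91.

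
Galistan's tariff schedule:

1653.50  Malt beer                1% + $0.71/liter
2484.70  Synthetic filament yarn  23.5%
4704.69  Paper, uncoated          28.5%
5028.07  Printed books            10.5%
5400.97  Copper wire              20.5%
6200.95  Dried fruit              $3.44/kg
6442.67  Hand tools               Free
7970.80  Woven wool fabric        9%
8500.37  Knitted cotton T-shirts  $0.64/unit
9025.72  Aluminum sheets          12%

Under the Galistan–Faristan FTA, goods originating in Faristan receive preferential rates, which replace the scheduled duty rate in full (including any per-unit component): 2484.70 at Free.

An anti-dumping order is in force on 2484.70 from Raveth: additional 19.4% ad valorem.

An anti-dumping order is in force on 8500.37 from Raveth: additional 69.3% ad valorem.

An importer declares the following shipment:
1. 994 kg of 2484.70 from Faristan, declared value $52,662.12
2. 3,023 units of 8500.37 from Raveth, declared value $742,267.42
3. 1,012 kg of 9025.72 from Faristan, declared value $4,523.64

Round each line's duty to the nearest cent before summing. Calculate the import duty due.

Line 1 (2484.70, Faristan, 994 kg, $52,662.12):
Base rate for 2484.70 is 23.5%.
Origin Faristan qualifies under the Galistan–Faristan agreement and 2484.70 is covered: preferential rate Free applies instead.
The additional-duty order on 2484.70 targets Raveth, not Faristan; it does not apply.
Duty = $52,662.12 × 0% = $0.00.
Line 2 (8500.37, Raveth, 3,023 units, $742,267.42):
Base rate for 8500.37 is $0.64/unit.
Additional duty on 8500.37 from Raveth: +69.3% ad valorem. Applied ad valorem rate = 69.3%.
Duty = $742,267.42 × 69.3% + 3,023 × $0.64 = $516,326.04.
Line 3 (9025.72, Faristan, 1,012 kg, $4,523.64):
Base rate for 9025.72 is 12%.
Origin Faristan is the FTA partner but 9025.72 is not on the preference list; base rate stands.
Duty = $4,523.64 × 12% = $542.84.
Total = $0.00 + $516,326.04 + $542.84 = $516,868.88.

$516,868.88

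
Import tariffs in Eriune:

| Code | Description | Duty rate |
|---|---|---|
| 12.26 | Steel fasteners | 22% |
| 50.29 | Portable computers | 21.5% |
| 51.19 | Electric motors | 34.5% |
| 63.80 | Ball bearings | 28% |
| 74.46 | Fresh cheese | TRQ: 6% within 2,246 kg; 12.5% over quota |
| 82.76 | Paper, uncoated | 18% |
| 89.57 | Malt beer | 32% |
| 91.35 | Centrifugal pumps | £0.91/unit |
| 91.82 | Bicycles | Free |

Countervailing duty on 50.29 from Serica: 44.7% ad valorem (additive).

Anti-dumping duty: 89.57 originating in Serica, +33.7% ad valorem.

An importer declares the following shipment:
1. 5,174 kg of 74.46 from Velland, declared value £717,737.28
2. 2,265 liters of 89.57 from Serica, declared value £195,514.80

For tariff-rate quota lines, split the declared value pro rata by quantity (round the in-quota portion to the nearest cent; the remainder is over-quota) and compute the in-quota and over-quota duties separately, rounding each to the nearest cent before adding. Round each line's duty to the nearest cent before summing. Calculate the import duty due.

£197,918.65

Line 1 (74.46, Velland, 5,174 kg, £717,737.28):
Code 74.46 is under a tariff-rate quota (threshold 2,246 kg). In-quota: 2,246 kg at 6%; over-quota: 2,928 kg at 12.5%.
Pro-rata value split: in-quota = £717,737.28 × 2,246/5,174 = £311,565.12; over-quota = £717,737.28 − £311,565.12 = £406,172.16.
In-quota duty = £311,565.12 × 6% = £18,693.91. Over-quota duty = £406,172.16 × 12.5% = £50,771.52.
Line duty = £18,693.91 + £50,771.52 = £69,465.43.
Line 2 (89.57, Serica, 2,265 liters, £195,514.80):
Base rate for 89.57 is 32%.
Additional duty on 89.57 from Serica: +33.7%. Applied ad valorem rate: 32% + 33.7% = 65.7%.
Duty = £195,514.80 × 65.7% = £128,453.22.
Total = £69,465.43 + £128,453.22 = £197,918.65.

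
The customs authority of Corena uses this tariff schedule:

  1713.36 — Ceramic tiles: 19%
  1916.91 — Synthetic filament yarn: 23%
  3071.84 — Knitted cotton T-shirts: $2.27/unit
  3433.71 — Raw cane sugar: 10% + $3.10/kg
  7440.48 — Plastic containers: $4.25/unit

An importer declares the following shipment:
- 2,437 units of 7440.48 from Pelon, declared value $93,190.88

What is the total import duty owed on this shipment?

Line 1 (7440.48, Pelon, 2,437 units, $93,190.88):
Base rate for 7440.48 is $4.25/unit.
Duty = 2,437 × $4.25 = $10,357.25.

$10,357.25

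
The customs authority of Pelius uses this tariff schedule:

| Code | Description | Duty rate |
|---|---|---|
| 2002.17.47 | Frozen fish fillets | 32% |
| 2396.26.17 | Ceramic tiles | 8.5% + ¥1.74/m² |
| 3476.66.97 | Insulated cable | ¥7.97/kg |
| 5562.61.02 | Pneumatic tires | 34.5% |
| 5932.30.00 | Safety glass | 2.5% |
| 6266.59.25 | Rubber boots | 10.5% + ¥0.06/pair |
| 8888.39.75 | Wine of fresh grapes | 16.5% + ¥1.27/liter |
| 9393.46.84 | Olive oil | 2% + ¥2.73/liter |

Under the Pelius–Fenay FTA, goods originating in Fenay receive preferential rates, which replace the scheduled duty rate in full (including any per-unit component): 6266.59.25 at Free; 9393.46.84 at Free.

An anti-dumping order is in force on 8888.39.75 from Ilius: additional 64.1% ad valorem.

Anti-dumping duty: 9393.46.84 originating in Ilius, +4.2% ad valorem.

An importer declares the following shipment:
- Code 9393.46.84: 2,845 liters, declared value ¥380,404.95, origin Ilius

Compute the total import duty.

Line 1 (9393.46.84, Ilius, 2,845 liters, ¥380,404.95):
Base rate for 9393.46.84 is 2% + ¥2.73/liter.
9393.46.84 has an FTA preferential rate, but origin Ilius is not Fenay; base rate stands.
Additional duty on 9393.46.84 from Ilius: +4.2%. Applied ad valorem rate: 2% + 4.2% = 6.2%.
Duty = ¥380,404.95 × 6.2% + 2,845 × ¥2.73 = ¥31,351.96.

¥31,351.96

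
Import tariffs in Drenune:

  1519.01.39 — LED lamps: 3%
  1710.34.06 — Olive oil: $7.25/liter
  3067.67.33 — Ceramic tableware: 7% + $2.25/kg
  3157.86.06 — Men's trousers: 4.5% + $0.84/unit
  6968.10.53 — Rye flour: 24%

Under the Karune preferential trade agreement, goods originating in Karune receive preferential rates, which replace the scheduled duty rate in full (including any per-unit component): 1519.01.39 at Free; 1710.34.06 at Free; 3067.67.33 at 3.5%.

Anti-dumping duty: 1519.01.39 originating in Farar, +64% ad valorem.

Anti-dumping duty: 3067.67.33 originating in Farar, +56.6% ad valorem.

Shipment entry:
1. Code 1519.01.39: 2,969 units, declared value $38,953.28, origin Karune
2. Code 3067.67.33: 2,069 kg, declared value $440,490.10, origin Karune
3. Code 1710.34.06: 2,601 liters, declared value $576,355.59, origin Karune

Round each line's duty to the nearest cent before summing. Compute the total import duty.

$15,417.15

Line 1 (1519.01.39, Karune, 2,969 units, $38,953.28):
Base rate for 1519.01.39 is 3%.
Origin Karune qualifies under the Drenune–Karune agreement and 1519.01.39 is covered: preferential rate Free applies instead.
The additional-duty order on 1519.01.39 targets Farar, not Karune; it does not apply.
Duty = $38,953.28 × 0% = $0.00.
Line 2 (3067.67.33, Karune, 2,069 kg, $440,490.10):
Base rate for 3067.67.33 is 7% + $2.25/kg.
Origin Karune qualifies under the Drenune–Karune agreement and 3067.67.33 is covered: preferential rate 3.5% applies instead.
The additional-duty order on 3067.67.33 targets Farar, not Karune; it does not apply.
Duty = $440,490.10 × 3.5% = $15,417.15.
Line 3 (1710.34.06, Karune, 2,601 liters, $576,355.59):
Base rate for 1710.34.06 is $7.25/liter.
Origin Karune qualifies under the Drenune–Karune agreement and 1710.34.06 is covered: preferential rate Free applies instead.
Duty = $576,355.59 × 0% = $0.00.
Total = $0.00 + $15,417.15 + $0.00 = $15,417.15.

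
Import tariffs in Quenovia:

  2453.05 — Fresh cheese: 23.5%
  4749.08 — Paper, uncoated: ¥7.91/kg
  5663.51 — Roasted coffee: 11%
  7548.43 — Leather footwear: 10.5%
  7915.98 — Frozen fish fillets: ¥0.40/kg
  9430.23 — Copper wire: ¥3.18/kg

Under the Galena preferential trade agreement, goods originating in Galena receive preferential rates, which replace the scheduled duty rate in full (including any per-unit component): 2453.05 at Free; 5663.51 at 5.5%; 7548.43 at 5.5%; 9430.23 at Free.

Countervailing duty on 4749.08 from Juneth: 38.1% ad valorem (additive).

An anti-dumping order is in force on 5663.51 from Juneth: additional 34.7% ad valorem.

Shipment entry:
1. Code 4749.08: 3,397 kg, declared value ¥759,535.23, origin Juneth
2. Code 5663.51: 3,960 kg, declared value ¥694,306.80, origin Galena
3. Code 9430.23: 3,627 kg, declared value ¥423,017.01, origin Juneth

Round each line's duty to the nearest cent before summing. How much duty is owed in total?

Line 1 (4749.08, Juneth, 3,397 kg, ¥759,535.23):
Base rate for 4749.08 is ¥7.91/kg.
Additional duty on 4749.08 from Juneth: +38.1% ad valorem. Applied ad valorem rate = 38.1%.
Duty = ¥759,535.23 × 38.1% + 3,397 × ¥7.91 = ¥316,253.19.
Line 2 (5663.51, Galena, 3,960 kg, ¥694,306.80):
Base rate for 5663.51 is 11%.
Origin Galena qualifies under the Quenovia–Galena agreement and 5663.51 is covered: preferential rate 5.5% applies instead.
The additional-duty order on 5663.51 targets Juneth, not Galena; it does not apply.
Duty = ¥694,306.80 × 5.5% = ¥38,186.87.
Line 3 (9430.23, Juneth, 3,627 kg, ¥423,017.01):
Base rate for 9430.23 is ¥3.18/kg.
9430.23 has an FTA preferential rate, but origin Juneth is not Galena; base rate stands.
Duty = 3,627 × ¥3.18 = ¥11,533.86.
Total = ¥316,253.19 + ¥38,186.87 + ¥11,533.86 = ¥365,973.92.

¥365,973.92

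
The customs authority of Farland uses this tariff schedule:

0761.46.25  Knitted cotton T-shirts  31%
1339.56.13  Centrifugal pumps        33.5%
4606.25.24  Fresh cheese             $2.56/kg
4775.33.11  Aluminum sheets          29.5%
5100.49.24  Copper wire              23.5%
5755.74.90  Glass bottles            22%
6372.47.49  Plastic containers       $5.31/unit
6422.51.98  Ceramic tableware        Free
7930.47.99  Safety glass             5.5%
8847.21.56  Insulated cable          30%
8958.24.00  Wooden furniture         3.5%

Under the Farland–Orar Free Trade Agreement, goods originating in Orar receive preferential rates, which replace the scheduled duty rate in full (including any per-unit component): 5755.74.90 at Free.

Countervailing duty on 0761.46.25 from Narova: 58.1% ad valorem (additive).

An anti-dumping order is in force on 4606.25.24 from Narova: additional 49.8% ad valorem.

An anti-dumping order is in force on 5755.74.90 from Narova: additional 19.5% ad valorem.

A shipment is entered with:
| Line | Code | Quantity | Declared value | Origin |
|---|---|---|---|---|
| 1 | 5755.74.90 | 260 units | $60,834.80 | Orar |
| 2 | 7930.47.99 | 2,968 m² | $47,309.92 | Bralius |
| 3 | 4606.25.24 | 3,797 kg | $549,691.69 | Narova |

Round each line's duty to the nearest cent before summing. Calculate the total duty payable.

Line 1 (5755.74.90, Orar, 260 units, $60,834.80):
Base rate for 5755.74.90 is 22%.
Origin Orar qualifies under the Farland–Orar agreement and 5755.74.90 is covered: preferential rate Free applies instead.
The additional-duty order on 5755.74.90 targets Narova, not Orar; it does not apply.
Duty = $60,834.80 × 0% = $0.00.
Line 2 (7930.47.99, Bralius, 2,968 m², $47,309.92):
Base rate for 7930.47.99 is 5.5%.
Duty = $47,309.92 × 5.5% = $2,602.05.
Line 3 (4606.25.24, Narova, 3,797 kg, $549,691.69):
Base rate for 4606.25.24 is $2.56/kg.
Additional duty on 4606.25.24 from Narova: +49.8% ad valorem. Applied ad valorem rate = 49.8%.
Duty = $549,691.69 × 49.8% + 3,797 × $2.56 = $283,466.78.
Total = $0.00 + $2,602.05 + $283,466.78 = $286,068.83.

$286,068.83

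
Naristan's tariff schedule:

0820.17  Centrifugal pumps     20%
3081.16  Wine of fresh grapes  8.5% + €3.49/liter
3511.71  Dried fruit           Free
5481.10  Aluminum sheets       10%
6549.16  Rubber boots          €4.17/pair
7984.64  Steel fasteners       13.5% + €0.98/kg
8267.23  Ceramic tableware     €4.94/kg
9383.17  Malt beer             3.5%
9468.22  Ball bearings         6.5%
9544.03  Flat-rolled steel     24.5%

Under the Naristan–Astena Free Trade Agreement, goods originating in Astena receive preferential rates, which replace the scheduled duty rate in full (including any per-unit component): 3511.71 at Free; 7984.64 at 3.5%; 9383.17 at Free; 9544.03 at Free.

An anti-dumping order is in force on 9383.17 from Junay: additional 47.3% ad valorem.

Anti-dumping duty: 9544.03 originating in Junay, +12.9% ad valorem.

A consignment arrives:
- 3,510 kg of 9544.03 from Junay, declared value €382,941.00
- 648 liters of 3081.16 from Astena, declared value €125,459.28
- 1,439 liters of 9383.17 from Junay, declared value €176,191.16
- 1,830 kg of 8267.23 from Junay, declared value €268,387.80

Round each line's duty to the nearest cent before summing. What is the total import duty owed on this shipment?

€254,690.80

Line 1 (9544.03, Junay, 3,510 kg, €382,941.00):
Base rate for 9544.03 is 24.5%.
9544.03 has an FTA preferential rate, but origin Junay is not Astena; base rate stands.
Additional duty on 9544.03 from Junay: +12.9%. Applied ad valorem rate: 24.5% + 12.9% = 37.4%.
Duty = €382,941.00 × 37.4% = €143,219.93.
Line 2 (3081.16, Astena, 648 liters, €125,459.28):
Base rate for 3081.16 is 8.5% + €3.49/liter.
Origin Astena is the FTA partner but 3081.16 is not on the preference list; base rate stands.
Duty = €125,459.28 × 8.5% + 648 × €3.49 = €12,925.56.
Line 3 (9383.17, Junay, 1,439 liters, €176,191.16):
Base rate for 9383.17 is 3.5%.
9383.17 has an FTA preferential rate, but origin Junay is not Astena; base rate stands.
Additional duty on 9383.17 from Junay: +47.3%. Applied ad valorem rate: 3.5% + 47.3% = 50.8%.
Duty = €176,191.16 × 50.8% = €89,505.11.
Line 4 (8267.23, Junay, 1,830 kg, €268,387.80):
Base rate for 8267.23 is €4.94/kg.
Duty = 1,830 × €4.94 = €9,040.20.
Total = €143,219.93 + €12,925.56 + €89,505.11 + €9,040.20 = €254,690.80.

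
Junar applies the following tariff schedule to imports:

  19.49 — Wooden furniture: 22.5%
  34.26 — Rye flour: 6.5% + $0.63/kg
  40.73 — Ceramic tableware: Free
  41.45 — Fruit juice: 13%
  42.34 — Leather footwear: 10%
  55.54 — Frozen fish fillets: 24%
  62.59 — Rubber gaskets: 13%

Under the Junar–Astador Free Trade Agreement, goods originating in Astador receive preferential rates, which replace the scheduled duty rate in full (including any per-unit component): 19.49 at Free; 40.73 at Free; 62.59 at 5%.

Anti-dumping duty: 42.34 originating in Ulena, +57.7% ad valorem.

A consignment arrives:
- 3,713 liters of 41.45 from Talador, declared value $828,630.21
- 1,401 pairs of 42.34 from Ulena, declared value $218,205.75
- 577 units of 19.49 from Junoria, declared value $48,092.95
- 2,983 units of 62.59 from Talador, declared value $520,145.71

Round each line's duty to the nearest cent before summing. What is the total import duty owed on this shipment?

$333,887.07

Line 1 (41.45, Talador, 3,713 liters, $828,630.21):
Base rate for 41.45 is 13%.
Duty = $828,630.21 × 13% = $107,721.93.
Line 2 (42.34, Ulena, 1,401 pairs, $218,205.75):
Base rate for 42.34 is 10%.
Additional duty on 42.34 from Ulena: +57.7%. Applied ad valorem rate: 10% + 57.7% = 67.7%.
Duty = $218,205.75 × 67.7% = $147,725.29.
Line 3 (19.49, Junoria, 577 units, $48,092.95):
Base rate for 19.49 is 22.5%.
19.49 has an FTA preferential rate, but origin Junoria is not Astador; base rate stands.
Duty = $48,092.95 × 22.5% = $10,820.91.
Line 4 (62.59, Talador, 2,983 units, $520,145.71):
Base rate for 62.59 is 13%.
62.59 has an FTA preferential rate, but origin Talador is not Astador; base rate stands.
Duty = $520,145.71 × 13% = $67,618.94.
Total = $107,721.93 + $147,725.29 + $10,820.91 + $67,618.94 = $333,887.07.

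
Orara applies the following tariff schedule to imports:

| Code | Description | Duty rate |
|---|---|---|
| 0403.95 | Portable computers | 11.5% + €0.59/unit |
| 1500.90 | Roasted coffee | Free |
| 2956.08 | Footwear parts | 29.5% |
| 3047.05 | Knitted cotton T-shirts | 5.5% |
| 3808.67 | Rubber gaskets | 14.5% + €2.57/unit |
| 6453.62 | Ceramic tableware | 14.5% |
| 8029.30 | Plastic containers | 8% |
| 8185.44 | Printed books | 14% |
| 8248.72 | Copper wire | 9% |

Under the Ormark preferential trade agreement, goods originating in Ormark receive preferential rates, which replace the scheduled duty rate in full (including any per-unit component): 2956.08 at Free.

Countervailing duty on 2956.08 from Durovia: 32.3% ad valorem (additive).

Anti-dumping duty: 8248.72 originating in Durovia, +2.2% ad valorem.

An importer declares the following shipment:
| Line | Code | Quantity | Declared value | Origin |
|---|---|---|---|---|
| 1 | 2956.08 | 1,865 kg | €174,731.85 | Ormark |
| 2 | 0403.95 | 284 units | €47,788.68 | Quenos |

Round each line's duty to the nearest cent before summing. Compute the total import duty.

€5,663.26

Line 1 (2956.08, Ormark, 1,865 kg, €174,731.85):
Base rate for 2956.08 is 29.5%.
Origin Ormark qualifies under the Orara–Ormark agreement and 2956.08 is covered: preferential rate Free applies instead.
The additional-duty order on 2956.08 targets Durovia, not Ormark; it does not apply.
Duty = €174,731.85 × 0% = €0.00.
Line 2 (0403.95, Quenos, 284 units, €47,788.68):
Base rate for 0403.95 is 11.5% + €0.59/unit.
Duty = €47,788.68 × 11.5% + 284 × €0.59 = €5,663.26.
Total = €0.00 + €5,663.26 = €5,663.26.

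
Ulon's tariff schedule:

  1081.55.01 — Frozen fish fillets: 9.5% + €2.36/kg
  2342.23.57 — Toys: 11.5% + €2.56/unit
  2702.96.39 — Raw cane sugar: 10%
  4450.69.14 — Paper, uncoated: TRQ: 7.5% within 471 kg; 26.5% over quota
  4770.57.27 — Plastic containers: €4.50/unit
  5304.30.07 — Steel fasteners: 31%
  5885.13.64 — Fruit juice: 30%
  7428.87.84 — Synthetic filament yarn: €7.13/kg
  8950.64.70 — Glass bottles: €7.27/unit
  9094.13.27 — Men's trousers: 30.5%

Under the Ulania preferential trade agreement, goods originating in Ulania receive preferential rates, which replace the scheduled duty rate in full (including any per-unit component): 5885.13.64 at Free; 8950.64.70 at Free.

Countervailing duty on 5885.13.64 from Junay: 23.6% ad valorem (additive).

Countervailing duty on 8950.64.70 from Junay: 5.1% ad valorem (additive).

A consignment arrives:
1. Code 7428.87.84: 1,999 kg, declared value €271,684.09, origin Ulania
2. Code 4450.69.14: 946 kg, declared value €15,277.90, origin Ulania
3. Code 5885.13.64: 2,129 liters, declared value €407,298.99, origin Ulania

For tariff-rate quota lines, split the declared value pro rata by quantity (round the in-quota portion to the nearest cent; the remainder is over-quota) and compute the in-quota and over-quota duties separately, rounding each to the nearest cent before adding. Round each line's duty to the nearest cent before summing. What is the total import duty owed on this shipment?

Line 1 (7428.87.84, Ulania, 1,999 kg, €271,684.09):
Base rate for 7428.87.84 is €7.13/kg.
Origin Ulania is the FTA partner but 7428.87.84 is not on the preference list; base rate stands.
Duty = 1,999 × €7.13 = €14,252.87.
Line 2 (4450.69.14, Ulania, 946 kg, €15,277.90):
Code 4450.69.14 is under a tariff-rate quota (threshold 471 kg). In-quota: 471 kg at 7.5%; over-quota: 475 kg at 26.5%.
Pro-rata value split: in-quota = €15,277.90 × 471/946 = €7,606.65; over-quota = €15,277.90 − €7,606.65 = €7,671.25.
In-quota duty = €7,606.65 × 7.5% = €570.50. Over-quota duty = €7,671.25 × 26.5% = €2,032.88.
Line duty = €570.50 + €2,032.88 = €2,603.38.
Line 3 (5885.13.64, Ulania, 2,129 liters, €407,298.99):
Base rate for 5885.13.64 is 30%.
Origin Ulania qualifies under the Ulon–Ulania agreement and 5885.13.64 is covered: preferential rate Free applies instead.
The additional-duty order on 5885.13.64 targets Junay, not Ulania; it does not apply.
Duty = €407,298.99 × 0% = €0.00.
Total = €14,252.87 + €2,603.38 + €0.00 = €16,856.25.

€16,856.25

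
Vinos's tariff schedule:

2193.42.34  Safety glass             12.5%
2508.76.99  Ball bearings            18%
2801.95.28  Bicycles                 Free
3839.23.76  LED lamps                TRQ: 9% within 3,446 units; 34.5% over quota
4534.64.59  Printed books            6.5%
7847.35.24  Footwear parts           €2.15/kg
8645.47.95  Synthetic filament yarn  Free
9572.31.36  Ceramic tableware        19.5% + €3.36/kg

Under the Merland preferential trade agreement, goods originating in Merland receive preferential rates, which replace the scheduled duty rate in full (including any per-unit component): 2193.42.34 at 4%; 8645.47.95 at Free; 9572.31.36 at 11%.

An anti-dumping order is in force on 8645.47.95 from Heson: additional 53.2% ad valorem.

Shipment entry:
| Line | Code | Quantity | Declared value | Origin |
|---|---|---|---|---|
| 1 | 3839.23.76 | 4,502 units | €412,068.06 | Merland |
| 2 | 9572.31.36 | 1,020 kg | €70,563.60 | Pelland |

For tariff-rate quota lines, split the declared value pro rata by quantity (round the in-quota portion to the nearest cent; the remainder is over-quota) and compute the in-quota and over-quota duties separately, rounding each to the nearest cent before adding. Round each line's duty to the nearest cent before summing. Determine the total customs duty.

Line 1 (3839.23.76, Merland, 4,502 units, €412,068.06):
Code 3839.23.76 is under a tariff-rate quota (threshold 3,446 units). In-quota: 3,446 units at 9%; over-quota: 1,056 units at 34.5%.
Pro-rata value split: in-quota = €412,068.06 × 3,446/4,502 = €315,412.38; over-quota = €412,068.06 − €315,412.38 = €96,655.68.
In-quota duty = €315,412.38 × 9% = €28,387.11. Over-quota duty = €96,655.68 × 34.5% = €33,346.21.
Line duty = €28,387.11 + €33,346.21 = €61,733.32.
Line 2 (9572.31.36, Pelland, 1,020 kg, €70,563.60):
Base rate for 9572.31.36 is 19.5% + €3.36/kg.
9572.31.36 has an FTA preferential rate, but origin Pelland is not Merland; base rate stands.
Duty = €70,563.60 × 19.5% + 1,020 × €3.36 = €17,187.10.
Total = €61,733.32 + €17,187.10 = €78,920.42.

€78,920.42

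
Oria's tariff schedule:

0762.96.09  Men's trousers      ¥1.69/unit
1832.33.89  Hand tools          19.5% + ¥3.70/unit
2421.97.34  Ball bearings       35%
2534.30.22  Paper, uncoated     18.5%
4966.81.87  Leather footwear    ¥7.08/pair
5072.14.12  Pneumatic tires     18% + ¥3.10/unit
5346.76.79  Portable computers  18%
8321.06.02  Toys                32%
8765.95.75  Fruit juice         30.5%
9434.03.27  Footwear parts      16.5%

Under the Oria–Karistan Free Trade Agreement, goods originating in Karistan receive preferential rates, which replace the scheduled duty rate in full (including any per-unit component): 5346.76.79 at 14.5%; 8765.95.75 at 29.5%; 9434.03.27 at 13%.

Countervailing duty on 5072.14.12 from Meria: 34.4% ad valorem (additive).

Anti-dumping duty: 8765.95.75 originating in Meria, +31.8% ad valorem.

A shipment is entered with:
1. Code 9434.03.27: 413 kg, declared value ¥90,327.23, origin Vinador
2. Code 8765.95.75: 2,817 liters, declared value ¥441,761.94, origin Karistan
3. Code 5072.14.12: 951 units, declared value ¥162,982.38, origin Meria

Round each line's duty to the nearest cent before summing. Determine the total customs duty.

Line 1 (9434.03.27, Vinador, 413 kg, ¥90,327.23):
Base rate for 9434.03.27 is 16.5%.
9434.03.27 has an FTA preferential rate, but origin Vinador is not Karistan; base rate stands.
Duty = ¥90,327.23 × 16.5% = ¥14,903.99.
Line 2 (8765.95.75, Karistan, 2,817 liters, ¥441,761.94):
Base rate for 8765.95.75 is 30.5%.
Origin Karistan qualifies under the Oria–Karistan agreement and 8765.95.75 is covered: preferential rate 29.5% applies instead.
The additional-duty order on 8765.95.75 targets Meria, not Karistan; it does not apply.
Duty = ¥441,761.94 × 29.5% = ¥130,319.77.
Line 3 (5072.14.12, Meria, 951 units, ¥162,982.38):
Base rate for 5072.14.12 is 18% + ¥3.10/unit.
Additional duty on 5072.14.12 from Meria: +34.4%. Applied ad valorem rate: 18% + 34.4% = 52.4%.
Duty = ¥162,982.38 × 52.4% + 951 × ¥3.10 = ¥88,350.87.
Total = ¥14,903.99 + ¥130,319.77 + ¥88,350.87 = ¥233,574.63.

¥233,574.63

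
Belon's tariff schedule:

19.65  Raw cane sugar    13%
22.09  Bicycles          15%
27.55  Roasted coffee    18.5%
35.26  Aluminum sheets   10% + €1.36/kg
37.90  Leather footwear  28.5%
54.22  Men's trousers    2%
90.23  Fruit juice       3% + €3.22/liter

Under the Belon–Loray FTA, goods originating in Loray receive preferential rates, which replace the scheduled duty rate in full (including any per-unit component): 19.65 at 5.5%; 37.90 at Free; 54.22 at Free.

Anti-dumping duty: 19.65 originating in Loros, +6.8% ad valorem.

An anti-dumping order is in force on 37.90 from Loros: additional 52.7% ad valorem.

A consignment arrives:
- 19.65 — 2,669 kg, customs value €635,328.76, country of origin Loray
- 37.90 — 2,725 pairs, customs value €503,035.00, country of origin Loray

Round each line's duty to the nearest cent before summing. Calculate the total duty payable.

€34,943.08

Line 1 (19.65, Loray, 2,669 kg, €635,328.76):
Base rate for 19.65 is 13%.
Origin Loray qualifies under the Belon–Loray agreement and 19.65 is covered: preferential rate 5.5% applies instead.
The additional-duty order on 19.65 targets Loros, not Loray; it does not apply.
Duty = €635,328.76 × 5.5% = €34,943.08.
Line 2 (37.90, Loray, 2,725 pairs, €503,035.00):
Base rate for 37.90 is 28.5%.
Origin Loray qualifies under the Belon–Loray agreement and 37.90 is covered: preferential rate Free applies instead.
The additional-duty order on 37.90 targets Loros, not Loray; it does not apply.
Duty = €503,035.00 × 0% = €0.00.
Total = €34,943.08 + €0.00 = €34,943.08.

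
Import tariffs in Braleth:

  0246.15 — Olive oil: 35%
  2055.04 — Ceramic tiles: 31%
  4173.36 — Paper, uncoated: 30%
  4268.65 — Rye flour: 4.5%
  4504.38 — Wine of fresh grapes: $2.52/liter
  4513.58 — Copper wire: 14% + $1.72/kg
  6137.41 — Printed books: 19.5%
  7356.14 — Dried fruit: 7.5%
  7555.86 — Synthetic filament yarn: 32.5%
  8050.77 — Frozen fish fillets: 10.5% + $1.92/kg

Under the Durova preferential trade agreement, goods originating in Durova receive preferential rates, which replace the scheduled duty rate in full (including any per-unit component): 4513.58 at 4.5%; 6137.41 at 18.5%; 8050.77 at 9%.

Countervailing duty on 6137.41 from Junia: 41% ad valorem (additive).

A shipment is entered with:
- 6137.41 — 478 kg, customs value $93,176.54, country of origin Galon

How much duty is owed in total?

Line 1 (6137.41, Galon, 478 kg, $93,176.54):
Base rate for 6137.41 is 19.5%.
6137.41 has an FTA preferential rate, but origin Galon is not Durova; base rate stands.
The additional-duty order on 6137.41 targets Junia, not Galon; it does not apply.
Duty = $93,176.54 × 19.5% = $18,169.43.

$18,169.43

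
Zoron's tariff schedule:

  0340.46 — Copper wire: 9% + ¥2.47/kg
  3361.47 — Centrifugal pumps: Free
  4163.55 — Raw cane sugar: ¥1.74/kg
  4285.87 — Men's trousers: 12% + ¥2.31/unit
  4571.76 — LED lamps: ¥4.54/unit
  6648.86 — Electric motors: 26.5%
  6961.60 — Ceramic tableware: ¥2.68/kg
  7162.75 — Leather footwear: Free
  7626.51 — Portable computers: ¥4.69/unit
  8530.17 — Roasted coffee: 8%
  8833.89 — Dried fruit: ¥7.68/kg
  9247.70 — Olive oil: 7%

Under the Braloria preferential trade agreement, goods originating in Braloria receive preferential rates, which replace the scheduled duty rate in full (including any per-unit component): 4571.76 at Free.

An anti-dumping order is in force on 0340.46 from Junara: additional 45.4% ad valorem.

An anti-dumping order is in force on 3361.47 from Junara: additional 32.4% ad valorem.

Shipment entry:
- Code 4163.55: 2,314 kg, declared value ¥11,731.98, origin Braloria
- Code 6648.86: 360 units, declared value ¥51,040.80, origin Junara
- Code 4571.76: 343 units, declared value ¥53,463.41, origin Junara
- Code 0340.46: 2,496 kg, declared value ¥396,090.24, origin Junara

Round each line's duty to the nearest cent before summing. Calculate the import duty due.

¥240,747.60

Line 1 (4163.55, Braloria, 2,314 kg, ¥11,731.98):
Base rate for 4163.55 is ¥1.74/kg.
Origin Braloria is the FTA partner but 4163.55 is not on the preference list; base rate stands.
Duty = 2,314 × ¥1.74 = ¥4,026.36.
Line 2 (6648.86, Junara, 360 units, ¥51,040.80):
Base rate for 6648.86 is 26.5%.
Duty = ¥51,040.80 × 26.5% = ¥13,525.81.
Line 3 (4571.76, Junara, 343 units, ¥53,463.41):
Base rate for 4571.76 is ¥4.54/unit.
4571.76 has an FTA preferential rate, but origin Junara is not Braloria; base rate stands.
Duty = 343 × ¥4.54 = ¥1,557.22.
Line 4 (0340.46, Junara, 2,496 kg, ¥396,090.24):
Base rate for 0340.46 is 9% + ¥2.47/kg.
Additional duty on 0340.46 from Junara: +45.4%. Applied ad valorem rate: 9% + 45.4% = 54.4%.
Duty = ¥396,090.24 × 54.4% + 2,496 × ¥2.47 = ¥221,638.21.
Total = ¥4,026.36 + ¥13,525.81 + ¥1,557.22 + ¥221,638.21 = ¥240,747.60.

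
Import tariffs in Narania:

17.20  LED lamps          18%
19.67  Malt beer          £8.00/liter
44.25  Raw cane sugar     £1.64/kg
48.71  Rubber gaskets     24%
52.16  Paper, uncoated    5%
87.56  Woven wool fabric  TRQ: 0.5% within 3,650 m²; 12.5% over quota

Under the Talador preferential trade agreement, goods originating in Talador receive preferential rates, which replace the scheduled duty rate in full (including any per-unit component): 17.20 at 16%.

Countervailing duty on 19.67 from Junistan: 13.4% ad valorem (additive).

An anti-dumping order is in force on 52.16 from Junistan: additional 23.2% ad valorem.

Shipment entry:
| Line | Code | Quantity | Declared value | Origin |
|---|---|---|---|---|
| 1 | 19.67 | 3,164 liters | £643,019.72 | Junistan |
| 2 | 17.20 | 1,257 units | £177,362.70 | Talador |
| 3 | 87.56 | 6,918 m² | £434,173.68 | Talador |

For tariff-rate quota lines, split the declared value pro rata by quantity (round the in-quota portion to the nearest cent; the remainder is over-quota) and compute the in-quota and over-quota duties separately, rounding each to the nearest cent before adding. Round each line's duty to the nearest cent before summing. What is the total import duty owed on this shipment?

£166,637.50

Line 1 (19.67, Junistan, 3,164 liters, £643,019.72):
Base rate for 19.67 is £8.00/liter.
Additional duty on 19.67 from Junistan: +13.4% ad valorem. Applied ad valorem rate = 13.4%.
Duty = £643,019.72 × 13.4% + 3,164 × £8.00 = £111,476.64.
Line 2 (17.20, Talador, 1,257 units, £177,362.70):
Base rate for 17.20 is 18%.
Origin Talador qualifies under the Narania–Talador agreement and 17.20 is covered: preferential rate 16% applies instead.
Duty = £177,362.70 × 16% = £28,378.03.
Line 3 (87.56, Talador, 6,918 m², £434,173.68):
Code 87.56 is under a tariff-rate quota (threshold 3,650 m²). In-quota: 3,650 m² at 0.5%; over-quota: 3,268 m² at 12.5%.
Pro-rata value split: in-quota = £434,173.68 × 3,650/6,918 = £229,074.00; over-quota = £434,173.68 − £229,074.00 = £205,099.68.
In-quota duty = £229,074.00 × 0.5% = £1,145.37. Over-quota duty = £205,099.68 × 12.5% = £25,637.46.
Line duty = £1,145.37 + £25,637.46 = £26,782.83.
Total = £111,476.64 + £28,378.03 + £26,782.83 = £166,637.50.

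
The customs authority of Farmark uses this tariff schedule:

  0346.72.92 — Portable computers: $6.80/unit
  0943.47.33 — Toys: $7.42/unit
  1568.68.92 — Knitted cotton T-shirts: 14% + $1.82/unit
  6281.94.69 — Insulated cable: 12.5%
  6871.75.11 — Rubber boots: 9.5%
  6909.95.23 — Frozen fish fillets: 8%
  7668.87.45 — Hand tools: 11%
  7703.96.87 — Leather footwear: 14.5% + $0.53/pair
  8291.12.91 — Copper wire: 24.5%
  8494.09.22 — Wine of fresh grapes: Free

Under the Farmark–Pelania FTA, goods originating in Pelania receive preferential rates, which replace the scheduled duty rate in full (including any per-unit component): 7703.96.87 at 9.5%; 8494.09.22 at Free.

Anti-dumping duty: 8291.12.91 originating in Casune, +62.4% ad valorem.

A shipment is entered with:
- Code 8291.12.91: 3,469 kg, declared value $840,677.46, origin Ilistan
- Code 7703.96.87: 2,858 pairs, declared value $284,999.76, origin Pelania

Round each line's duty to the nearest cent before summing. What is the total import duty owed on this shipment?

Line 1 (8291.12.91, Ilistan, 3,469 kg, $840,677.46):
Base rate for 8291.12.91 is 24.5%.
The additional-duty order on 8291.12.91 targets Casune, not Ilistan; it does not apply.
Duty = $840,677.46 × 24.5% = $205,965.98.
Line 2 (7703.96.87, Pelania, 2,858 pairs, $284,999.76):
Base rate for 7703.96.87 is 14.5% + $0.53/pair.
Origin Pelania qualifies under the Farmark–Pelania agreement and 7703.96.87 is covered: preferential rate 9.5% applies instead.
Duty = $284,999.76 × 9.5% = $27,074.98.
Total = $205,965.98 + $27,074.98 = $233,040.96.

$233,040.96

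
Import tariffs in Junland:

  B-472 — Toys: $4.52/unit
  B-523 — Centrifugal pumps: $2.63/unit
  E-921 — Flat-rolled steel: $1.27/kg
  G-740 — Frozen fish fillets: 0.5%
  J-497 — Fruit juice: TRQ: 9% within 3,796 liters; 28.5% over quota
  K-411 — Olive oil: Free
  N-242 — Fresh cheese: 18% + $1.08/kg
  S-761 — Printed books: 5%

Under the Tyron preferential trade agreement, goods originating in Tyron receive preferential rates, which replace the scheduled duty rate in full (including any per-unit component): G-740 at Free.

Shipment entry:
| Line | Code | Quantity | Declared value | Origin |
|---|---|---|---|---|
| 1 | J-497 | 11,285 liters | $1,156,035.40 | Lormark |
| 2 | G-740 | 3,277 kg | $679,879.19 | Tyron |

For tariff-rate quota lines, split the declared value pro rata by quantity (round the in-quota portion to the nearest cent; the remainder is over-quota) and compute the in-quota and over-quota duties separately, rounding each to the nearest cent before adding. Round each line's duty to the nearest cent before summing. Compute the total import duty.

Line 1 (J-497, Lormark, 11,285 liters, $1,156,035.40):
Code J-497 is under a tariff-rate quota (threshold 3,796 liters). In-quota: 3,796 liters at 9%; over-quota: 7,489 liters at 28.5%.
Pro-rata value split: in-quota = $1,156,035.40 × 3,796/11,285 = $388,862.24; over-quota = $1,156,035.40 − $388,862.24 = $767,173.16.
In-quota duty = $388,862.24 × 9% = $34,997.60. Over-quota duty = $767,173.16 × 28.5% = $218,644.35.
Line duty = $34,997.60 + $218,644.35 = $253,641.95.
Line 2 (G-740, Tyron, 3,277 kg, $679,879.19):
Base rate for G-740 is 0.5%.
Origin Tyron qualifies under the Junland–Tyron agreement and G-740 is covered: preferential rate Free applies instead.
Duty = $679,879.19 × 0% = $0.00.
Total = $253,641.95 + $0.00 = $253,641.95.

$253,641.95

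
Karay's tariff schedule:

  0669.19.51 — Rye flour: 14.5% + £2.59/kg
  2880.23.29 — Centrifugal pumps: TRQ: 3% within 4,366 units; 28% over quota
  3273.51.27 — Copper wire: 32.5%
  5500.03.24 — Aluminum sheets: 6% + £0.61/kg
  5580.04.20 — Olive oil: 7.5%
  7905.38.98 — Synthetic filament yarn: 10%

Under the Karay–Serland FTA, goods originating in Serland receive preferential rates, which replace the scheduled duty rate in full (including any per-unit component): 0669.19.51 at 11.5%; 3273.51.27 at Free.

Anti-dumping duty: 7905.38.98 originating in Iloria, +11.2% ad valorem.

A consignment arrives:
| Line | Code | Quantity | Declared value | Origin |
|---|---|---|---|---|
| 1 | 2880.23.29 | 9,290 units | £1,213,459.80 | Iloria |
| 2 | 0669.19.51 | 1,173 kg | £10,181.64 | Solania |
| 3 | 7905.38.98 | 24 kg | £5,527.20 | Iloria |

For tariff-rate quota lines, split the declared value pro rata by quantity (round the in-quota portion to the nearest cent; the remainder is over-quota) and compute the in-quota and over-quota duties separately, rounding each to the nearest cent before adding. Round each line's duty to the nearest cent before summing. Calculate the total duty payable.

£202,883.20

Line 1 (2880.23.29, Iloria, 9,290 units, £1,213,459.80):
Code 2880.23.29 is under a tariff-rate quota (threshold 4,366 units). In-quota: 4,366 units at 3%; over-quota: 4,924 units at 28%.
Pro-rata value split: in-quota = £1,213,459.80 × 4,366/9,290 = £570,286.92; over-quota = £1,213,459.80 − £570,286.92 = £643,172.88.
In-quota duty = £570,286.92 × 3% = £17,108.61. Over-quota duty = £643,172.88 × 28% = £180,088.41.
Line duty = £17,108.61 + £180,088.41 = £197,197.02.
Line 2 (0669.19.51, Solania, 1,173 kg, £10,181.64):
Base rate for 0669.19.51 is 14.5% + £2.59/kg.
0669.19.51 has an FTA preferential rate, but origin Solania is not Serland; base rate stands.
Duty = £10,181.64 × 14.5% + 1,173 × £2.59 = £4,514.41.
Line 3 (7905.38.98, Iloria, 24 kg, £5,527.20):
Base rate for 7905.38.98 is 10%.
Additional duty on 7905.38.98 from Iloria: +11.2%. Applied ad valorem rate: 10% + 11.2% = 21.2%.
Duty = £5,527.20 × 21.2% = £1,171.77.
Total = £197,197.02 + £4,514.41 + £1,171.77 = £202,883.20.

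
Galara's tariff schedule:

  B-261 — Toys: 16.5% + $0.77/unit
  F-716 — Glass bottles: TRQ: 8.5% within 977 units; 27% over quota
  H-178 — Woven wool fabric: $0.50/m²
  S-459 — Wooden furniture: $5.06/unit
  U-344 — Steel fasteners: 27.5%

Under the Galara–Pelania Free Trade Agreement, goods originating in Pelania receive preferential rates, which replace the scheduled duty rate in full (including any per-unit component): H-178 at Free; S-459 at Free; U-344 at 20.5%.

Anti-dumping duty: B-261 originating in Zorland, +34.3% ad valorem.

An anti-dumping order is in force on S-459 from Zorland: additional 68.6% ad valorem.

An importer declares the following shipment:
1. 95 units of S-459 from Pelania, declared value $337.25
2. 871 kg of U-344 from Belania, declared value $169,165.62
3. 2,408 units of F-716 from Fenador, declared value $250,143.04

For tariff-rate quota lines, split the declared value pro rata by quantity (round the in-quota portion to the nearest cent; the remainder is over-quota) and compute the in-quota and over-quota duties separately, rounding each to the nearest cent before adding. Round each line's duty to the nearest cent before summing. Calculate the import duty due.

Line 1 (S-459, Pelania, 95 units, $337.25):
Base rate for S-459 is $5.06/unit.
Origin Pelania qualifies under the Galara–Pelania agreement and S-459 is covered: preferential rate Free applies instead.
The additional-duty order on S-459 targets Zorland, not Pelania; it does not apply.
Duty = $337.25 × 0% = $0.00.
Line 2 (U-344, Belania, 871 kg, $169,165.62):
Base rate for U-344 is 27.5%.
U-344 has an FTA preferential rate, but origin Belania is not Pelania; base rate stands.
Duty = $169,165.62 × 27.5% = $46,520.55.
Line 3 (F-716, Fenador, 2,408 units, $250,143.04):
Code F-716 is under a tariff-rate quota (threshold 977 units). In-quota: 977 units at 8.5%; over-quota: 1,431 units at 27%.
Pro-rata value split: in-quota = $250,143.04 × 977/2,408 = $101,490.76; over-quota = $250,143.04 − $101,490.76 = $148,652.28.
In-quota duty = $101,490.76 × 8.5% = $8,626.71. Over-quota duty = $148,652.28 × 27% = $40,136.12.
Line duty = $8,626.71 + $40,136.12 = $48,762.83.
Total = $0.00 + $46,520.55 + $48,762.83 = $95,283.38.

$95,283.38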